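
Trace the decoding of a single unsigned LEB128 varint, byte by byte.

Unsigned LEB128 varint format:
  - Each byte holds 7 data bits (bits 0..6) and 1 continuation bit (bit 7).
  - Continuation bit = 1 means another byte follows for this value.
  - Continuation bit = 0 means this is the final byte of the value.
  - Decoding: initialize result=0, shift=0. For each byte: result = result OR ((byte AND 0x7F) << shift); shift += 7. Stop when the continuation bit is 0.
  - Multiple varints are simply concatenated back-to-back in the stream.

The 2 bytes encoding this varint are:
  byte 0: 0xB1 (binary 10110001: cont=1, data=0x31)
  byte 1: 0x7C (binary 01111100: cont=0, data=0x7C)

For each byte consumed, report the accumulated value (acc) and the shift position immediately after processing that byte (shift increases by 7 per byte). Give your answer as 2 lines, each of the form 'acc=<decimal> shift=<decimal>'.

Answer: acc=49 shift=7
acc=15921 shift=14

Derivation:
byte 0=0xB1: payload=0x31=49, contrib = 49<<0 = 49; acc -> 49, shift -> 7
byte 1=0x7C: payload=0x7C=124, contrib = 124<<7 = 15872; acc -> 15921, shift -> 14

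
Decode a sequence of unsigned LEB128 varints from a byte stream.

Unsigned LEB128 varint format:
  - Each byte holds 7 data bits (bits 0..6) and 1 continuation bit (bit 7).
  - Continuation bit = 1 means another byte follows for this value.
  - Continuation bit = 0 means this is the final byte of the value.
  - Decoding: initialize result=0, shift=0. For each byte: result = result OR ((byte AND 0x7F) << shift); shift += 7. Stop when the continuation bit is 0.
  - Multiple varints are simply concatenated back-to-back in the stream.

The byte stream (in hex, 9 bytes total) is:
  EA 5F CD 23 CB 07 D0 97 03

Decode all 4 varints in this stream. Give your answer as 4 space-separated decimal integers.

Answer: 12266 4557 971 52176

Derivation:
  byte[0]=0xEA cont=1 payload=0x6A=106: acc |= 106<<0 -> acc=106 shift=7
  byte[1]=0x5F cont=0 payload=0x5F=95: acc |= 95<<7 -> acc=12266 shift=14 [end]
Varint 1: bytes[0:2] = EA 5F -> value 12266 (2 byte(s))
  byte[2]=0xCD cont=1 payload=0x4D=77: acc |= 77<<0 -> acc=77 shift=7
  byte[3]=0x23 cont=0 payload=0x23=35: acc |= 35<<7 -> acc=4557 shift=14 [end]
Varint 2: bytes[2:4] = CD 23 -> value 4557 (2 byte(s))
  byte[4]=0xCB cont=1 payload=0x4B=75: acc |= 75<<0 -> acc=75 shift=7
  byte[5]=0x07 cont=0 payload=0x07=7: acc |= 7<<7 -> acc=971 shift=14 [end]
Varint 3: bytes[4:6] = CB 07 -> value 971 (2 byte(s))
  byte[6]=0xD0 cont=1 payload=0x50=80: acc |= 80<<0 -> acc=80 shift=7
  byte[7]=0x97 cont=1 payload=0x17=23: acc |= 23<<7 -> acc=3024 shift=14
  byte[8]=0x03 cont=0 payload=0x03=3: acc |= 3<<14 -> acc=52176 shift=21 [end]
Varint 4: bytes[6:9] = D0 97 03 -> value 52176 (3 byte(s))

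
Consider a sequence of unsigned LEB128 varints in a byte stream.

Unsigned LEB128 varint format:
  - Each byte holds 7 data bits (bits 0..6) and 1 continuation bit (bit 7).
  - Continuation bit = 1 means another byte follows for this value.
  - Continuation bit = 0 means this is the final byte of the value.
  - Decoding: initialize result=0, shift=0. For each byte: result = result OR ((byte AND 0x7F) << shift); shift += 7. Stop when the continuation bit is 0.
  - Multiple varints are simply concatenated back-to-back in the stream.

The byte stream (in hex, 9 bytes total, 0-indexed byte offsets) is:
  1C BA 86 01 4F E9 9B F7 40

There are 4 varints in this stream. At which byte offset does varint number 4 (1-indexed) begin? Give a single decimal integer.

  byte[0]=0x1C cont=0 payload=0x1C=28: acc |= 28<<0 -> acc=28 shift=7 [end]
Varint 1: bytes[0:1] = 1C -> value 28 (1 byte(s))
  byte[1]=0xBA cont=1 payload=0x3A=58: acc |= 58<<0 -> acc=58 shift=7
  byte[2]=0x86 cont=1 payload=0x06=6: acc |= 6<<7 -> acc=826 shift=14
  byte[3]=0x01 cont=0 payload=0x01=1: acc |= 1<<14 -> acc=17210 shift=21 [end]
Varint 2: bytes[1:4] = BA 86 01 -> value 17210 (3 byte(s))
  byte[4]=0x4F cont=0 payload=0x4F=79: acc |= 79<<0 -> acc=79 shift=7 [end]
Varint 3: bytes[4:5] = 4F -> value 79 (1 byte(s))
  byte[5]=0xE9 cont=1 payload=0x69=105: acc |= 105<<0 -> acc=105 shift=7
  byte[6]=0x9B cont=1 payload=0x1B=27: acc |= 27<<7 -> acc=3561 shift=14
  byte[7]=0xF7 cont=1 payload=0x77=119: acc |= 119<<14 -> acc=1953257 shift=21
  byte[8]=0x40 cont=0 payload=0x40=64: acc |= 64<<21 -> acc=136170985 shift=28 [end]
Varint 4: bytes[5:9] = E9 9B F7 40 -> value 136170985 (4 byte(s))

Answer: 5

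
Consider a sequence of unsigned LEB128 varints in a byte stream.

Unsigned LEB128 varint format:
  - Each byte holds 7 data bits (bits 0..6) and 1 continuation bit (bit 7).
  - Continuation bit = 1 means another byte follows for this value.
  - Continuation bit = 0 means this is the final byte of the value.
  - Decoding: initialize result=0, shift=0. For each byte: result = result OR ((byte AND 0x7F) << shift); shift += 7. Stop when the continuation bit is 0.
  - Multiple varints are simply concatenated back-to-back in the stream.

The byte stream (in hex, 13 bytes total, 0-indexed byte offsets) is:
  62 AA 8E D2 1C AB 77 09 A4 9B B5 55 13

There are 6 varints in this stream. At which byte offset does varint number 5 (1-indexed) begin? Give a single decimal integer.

  byte[0]=0x62 cont=0 payload=0x62=98: acc |= 98<<0 -> acc=98 shift=7 [end]
Varint 1: bytes[0:1] = 62 -> value 98 (1 byte(s))
  byte[1]=0xAA cont=1 payload=0x2A=42: acc |= 42<<0 -> acc=42 shift=7
  byte[2]=0x8E cont=1 payload=0x0E=14: acc |= 14<<7 -> acc=1834 shift=14
  byte[3]=0xD2 cont=1 payload=0x52=82: acc |= 82<<14 -> acc=1345322 shift=21
  byte[4]=0x1C cont=0 payload=0x1C=28: acc |= 28<<21 -> acc=60065578 shift=28 [end]
Varint 2: bytes[1:5] = AA 8E D2 1C -> value 60065578 (4 byte(s))
  byte[5]=0xAB cont=1 payload=0x2B=43: acc |= 43<<0 -> acc=43 shift=7
  byte[6]=0x77 cont=0 payload=0x77=119: acc |= 119<<7 -> acc=15275 shift=14 [end]
Varint 3: bytes[5:7] = AB 77 -> value 15275 (2 byte(s))
  byte[7]=0x09 cont=0 payload=0x09=9: acc |= 9<<0 -> acc=9 shift=7 [end]
Varint 4: bytes[7:8] = 09 -> value 9 (1 byte(s))
  byte[8]=0xA4 cont=1 payload=0x24=36: acc |= 36<<0 -> acc=36 shift=7
  byte[9]=0x9B cont=1 payload=0x1B=27: acc |= 27<<7 -> acc=3492 shift=14
  byte[10]=0xB5 cont=1 payload=0x35=53: acc |= 53<<14 -> acc=871844 shift=21
  byte[11]=0x55 cont=0 payload=0x55=85: acc |= 85<<21 -> acc=179129764 shift=28 [end]
Varint 5: bytes[8:12] = A4 9B B5 55 -> value 179129764 (4 byte(s))
  byte[12]=0x13 cont=0 payload=0x13=19: acc |= 19<<0 -> acc=19 shift=7 [end]
Varint 6: bytes[12:13] = 13 -> value 19 (1 byte(s))

Answer: 8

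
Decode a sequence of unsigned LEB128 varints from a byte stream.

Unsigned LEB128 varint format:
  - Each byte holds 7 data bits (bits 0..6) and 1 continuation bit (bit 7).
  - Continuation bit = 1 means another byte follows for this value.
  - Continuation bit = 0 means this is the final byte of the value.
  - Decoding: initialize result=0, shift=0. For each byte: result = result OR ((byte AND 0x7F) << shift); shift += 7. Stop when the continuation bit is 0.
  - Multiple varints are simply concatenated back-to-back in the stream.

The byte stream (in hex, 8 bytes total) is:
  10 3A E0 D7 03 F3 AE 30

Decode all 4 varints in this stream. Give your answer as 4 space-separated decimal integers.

  byte[0]=0x10 cont=0 payload=0x10=16: acc |= 16<<0 -> acc=16 shift=7 [end]
Varint 1: bytes[0:1] = 10 -> value 16 (1 byte(s))
  byte[1]=0x3A cont=0 payload=0x3A=58: acc |= 58<<0 -> acc=58 shift=7 [end]
Varint 2: bytes[1:2] = 3A -> value 58 (1 byte(s))
  byte[2]=0xE0 cont=1 payload=0x60=96: acc |= 96<<0 -> acc=96 shift=7
  byte[3]=0xD7 cont=1 payload=0x57=87: acc |= 87<<7 -> acc=11232 shift=14
  byte[4]=0x03 cont=0 payload=0x03=3: acc |= 3<<14 -> acc=60384 shift=21 [end]
Varint 3: bytes[2:5] = E0 D7 03 -> value 60384 (3 byte(s))
  byte[5]=0xF3 cont=1 payload=0x73=115: acc |= 115<<0 -> acc=115 shift=7
  byte[6]=0xAE cont=1 payload=0x2E=46: acc |= 46<<7 -> acc=6003 shift=14
  byte[7]=0x30 cont=0 payload=0x30=48: acc |= 48<<14 -> acc=792435 shift=21 [end]
Varint 4: bytes[5:8] = F3 AE 30 -> value 792435 (3 byte(s))

Answer: 16 58 60384 792435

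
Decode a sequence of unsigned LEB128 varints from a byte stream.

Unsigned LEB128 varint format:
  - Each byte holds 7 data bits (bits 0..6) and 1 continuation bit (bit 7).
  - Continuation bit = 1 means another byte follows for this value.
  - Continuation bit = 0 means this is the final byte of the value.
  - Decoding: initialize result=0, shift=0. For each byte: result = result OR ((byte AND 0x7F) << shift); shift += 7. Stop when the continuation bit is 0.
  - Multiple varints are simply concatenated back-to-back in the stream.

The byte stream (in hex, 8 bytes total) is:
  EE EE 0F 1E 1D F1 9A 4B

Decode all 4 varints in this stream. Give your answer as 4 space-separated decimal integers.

Answer: 259950 30 29 1232241

Derivation:
  byte[0]=0xEE cont=1 payload=0x6E=110: acc |= 110<<0 -> acc=110 shift=7
  byte[1]=0xEE cont=1 payload=0x6E=110: acc |= 110<<7 -> acc=14190 shift=14
  byte[2]=0x0F cont=0 payload=0x0F=15: acc |= 15<<14 -> acc=259950 shift=21 [end]
Varint 1: bytes[0:3] = EE EE 0F -> value 259950 (3 byte(s))
  byte[3]=0x1E cont=0 payload=0x1E=30: acc |= 30<<0 -> acc=30 shift=7 [end]
Varint 2: bytes[3:4] = 1E -> value 30 (1 byte(s))
  byte[4]=0x1D cont=0 payload=0x1D=29: acc |= 29<<0 -> acc=29 shift=7 [end]
Varint 3: bytes[4:5] = 1D -> value 29 (1 byte(s))
  byte[5]=0xF1 cont=1 payload=0x71=113: acc |= 113<<0 -> acc=113 shift=7
  byte[6]=0x9A cont=1 payload=0x1A=26: acc |= 26<<7 -> acc=3441 shift=14
  byte[7]=0x4B cont=0 payload=0x4B=75: acc |= 75<<14 -> acc=1232241 shift=21 [end]
Varint 4: bytes[5:8] = F1 9A 4B -> value 1232241 (3 byte(s))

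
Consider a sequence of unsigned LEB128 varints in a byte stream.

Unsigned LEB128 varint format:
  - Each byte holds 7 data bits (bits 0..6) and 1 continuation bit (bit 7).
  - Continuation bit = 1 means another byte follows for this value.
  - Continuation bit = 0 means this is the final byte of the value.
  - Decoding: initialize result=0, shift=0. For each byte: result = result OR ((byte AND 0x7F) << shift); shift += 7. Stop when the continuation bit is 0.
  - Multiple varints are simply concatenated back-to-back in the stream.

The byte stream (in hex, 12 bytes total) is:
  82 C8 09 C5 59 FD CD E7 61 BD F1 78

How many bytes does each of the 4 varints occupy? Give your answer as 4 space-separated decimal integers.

  byte[0]=0x82 cont=1 payload=0x02=2: acc |= 2<<0 -> acc=2 shift=7
  byte[1]=0xC8 cont=1 payload=0x48=72: acc |= 72<<7 -> acc=9218 shift=14
  byte[2]=0x09 cont=0 payload=0x09=9: acc |= 9<<14 -> acc=156674 shift=21 [end]
Varint 1: bytes[0:3] = 82 C8 09 -> value 156674 (3 byte(s))
  byte[3]=0xC5 cont=1 payload=0x45=69: acc |= 69<<0 -> acc=69 shift=7
  byte[4]=0x59 cont=0 payload=0x59=89: acc |= 89<<7 -> acc=11461 shift=14 [end]
Varint 2: bytes[3:5] = C5 59 -> value 11461 (2 byte(s))
  byte[5]=0xFD cont=1 payload=0x7D=125: acc |= 125<<0 -> acc=125 shift=7
  byte[6]=0xCD cont=1 payload=0x4D=77: acc |= 77<<7 -> acc=9981 shift=14
  byte[7]=0xE7 cont=1 payload=0x67=103: acc |= 103<<14 -> acc=1697533 shift=21
  byte[8]=0x61 cont=0 payload=0x61=97: acc |= 97<<21 -> acc=205121277 shift=28 [end]
Varint 3: bytes[5:9] = FD CD E7 61 -> value 205121277 (4 byte(s))
  byte[9]=0xBD cont=1 payload=0x3D=61: acc |= 61<<0 -> acc=61 shift=7
  byte[10]=0xF1 cont=1 payload=0x71=113: acc |= 113<<7 -> acc=14525 shift=14
  byte[11]=0x78 cont=0 payload=0x78=120: acc |= 120<<14 -> acc=1980605 shift=21 [end]
Varint 4: bytes[9:12] = BD F1 78 -> value 1980605 (3 byte(s))

Answer: 3 2 4 3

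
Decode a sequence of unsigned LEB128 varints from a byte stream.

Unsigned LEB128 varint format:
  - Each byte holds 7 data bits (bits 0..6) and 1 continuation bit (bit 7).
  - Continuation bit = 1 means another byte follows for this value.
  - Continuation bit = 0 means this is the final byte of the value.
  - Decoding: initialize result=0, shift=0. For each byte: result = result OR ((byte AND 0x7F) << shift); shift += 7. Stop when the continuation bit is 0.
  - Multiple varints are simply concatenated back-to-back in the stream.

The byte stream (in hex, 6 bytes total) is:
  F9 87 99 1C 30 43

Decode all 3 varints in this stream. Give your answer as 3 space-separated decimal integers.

  byte[0]=0xF9 cont=1 payload=0x79=121: acc |= 121<<0 -> acc=121 shift=7
  byte[1]=0x87 cont=1 payload=0x07=7: acc |= 7<<7 -> acc=1017 shift=14
  byte[2]=0x99 cont=1 payload=0x19=25: acc |= 25<<14 -> acc=410617 shift=21
  byte[3]=0x1C cont=0 payload=0x1C=28: acc |= 28<<21 -> acc=59130873 shift=28 [end]
Varint 1: bytes[0:4] = F9 87 99 1C -> value 59130873 (4 byte(s))
  byte[4]=0x30 cont=0 payload=0x30=48: acc |= 48<<0 -> acc=48 shift=7 [end]
Varint 2: bytes[4:5] = 30 -> value 48 (1 byte(s))
  byte[5]=0x43 cont=0 payload=0x43=67: acc |= 67<<0 -> acc=67 shift=7 [end]
Varint 3: bytes[5:6] = 43 -> value 67 (1 byte(s))

Answer: 59130873 48 67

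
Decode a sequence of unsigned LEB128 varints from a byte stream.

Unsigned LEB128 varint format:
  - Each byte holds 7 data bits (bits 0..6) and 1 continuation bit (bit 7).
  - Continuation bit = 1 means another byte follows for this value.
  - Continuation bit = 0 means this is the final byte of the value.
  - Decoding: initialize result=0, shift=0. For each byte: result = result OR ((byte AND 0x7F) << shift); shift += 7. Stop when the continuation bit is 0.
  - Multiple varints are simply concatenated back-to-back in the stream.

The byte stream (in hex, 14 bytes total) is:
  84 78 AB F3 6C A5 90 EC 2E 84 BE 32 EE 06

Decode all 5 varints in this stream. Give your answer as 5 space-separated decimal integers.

  byte[0]=0x84 cont=1 payload=0x04=4: acc |= 4<<0 -> acc=4 shift=7
  byte[1]=0x78 cont=0 payload=0x78=120: acc |= 120<<7 -> acc=15364 shift=14 [end]
Varint 1: bytes[0:2] = 84 78 -> value 15364 (2 byte(s))
  byte[2]=0xAB cont=1 payload=0x2B=43: acc |= 43<<0 -> acc=43 shift=7
  byte[3]=0xF3 cont=1 payload=0x73=115: acc |= 115<<7 -> acc=14763 shift=14
  byte[4]=0x6C cont=0 payload=0x6C=108: acc |= 108<<14 -> acc=1784235 shift=21 [end]
Varint 2: bytes[2:5] = AB F3 6C -> value 1784235 (3 byte(s))
  byte[5]=0xA5 cont=1 payload=0x25=37: acc |= 37<<0 -> acc=37 shift=7
  byte[6]=0x90 cont=1 payload=0x10=16: acc |= 16<<7 -> acc=2085 shift=14
  byte[7]=0xEC cont=1 payload=0x6C=108: acc |= 108<<14 -> acc=1771557 shift=21
  byte[8]=0x2E cont=0 payload=0x2E=46: acc |= 46<<21 -> acc=98240549 shift=28 [end]
Varint 3: bytes[5:9] = A5 90 EC 2E -> value 98240549 (4 byte(s))
  byte[9]=0x84 cont=1 payload=0x04=4: acc |= 4<<0 -> acc=4 shift=7
  byte[10]=0xBE cont=1 payload=0x3E=62: acc |= 62<<7 -> acc=7940 shift=14
  byte[11]=0x32 cont=0 payload=0x32=50: acc |= 50<<14 -> acc=827140 shift=21 [end]
Varint 4: bytes[9:12] = 84 BE 32 -> value 827140 (3 byte(s))
  byte[12]=0xEE cont=1 payload=0x6E=110: acc |= 110<<0 -> acc=110 shift=7
  byte[13]=0x06 cont=0 payload=0x06=6: acc |= 6<<7 -> acc=878 shift=14 [end]
Varint 5: bytes[12:14] = EE 06 -> value 878 (2 byte(s))

Answer: 15364 1784235 98240549 827140 878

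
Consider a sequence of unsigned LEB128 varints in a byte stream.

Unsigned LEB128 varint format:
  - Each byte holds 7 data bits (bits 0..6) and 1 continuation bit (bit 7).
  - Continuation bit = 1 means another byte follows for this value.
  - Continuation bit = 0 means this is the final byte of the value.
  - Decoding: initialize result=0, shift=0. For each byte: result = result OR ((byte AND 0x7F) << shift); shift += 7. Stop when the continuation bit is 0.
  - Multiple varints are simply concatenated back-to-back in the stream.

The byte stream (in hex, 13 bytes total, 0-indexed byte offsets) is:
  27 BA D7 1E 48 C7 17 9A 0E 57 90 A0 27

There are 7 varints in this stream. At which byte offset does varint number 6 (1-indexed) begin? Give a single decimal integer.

  byte[0]=0x27 cont=0 payload=0x27=39: acc |= 39<<0 -> acc=39 shift=7 [end]
Varint 1: bytes[0:1] = 27 -> value 39 (1 byte(s))
  byte[1]=0xBA cont=1 payload=0x3A=58: acc |= 58<<0 -> acc=58 shift=7
  byte[2]=0xD7 cont=1 payload=0x57=87: acc |= 87<<7 -> acc=11194 shift=14
  byte[3]=0x1E cont=0 payload=0x1E=30: acc |= 30<<14 -> acc=502714 shift=21 [end]
Varint 2: bytes[1:4] = BA D7 1E -> value 502714 (3 byte(s))
  byte[4]=0x48 cont=0 payload=0x48=72: acc |= 72<<0 -> acc=72 shift=7 [end]
Varint 3: bytes[4:5] = 48 -> value 72 (1 byte(s))
  byte[5]=0xC7 cont=1 payload=0x47=71: acc |= 71<<0 -> acc=71 shift=7
  byte[6]=0x17 cont=0 payload=0x17=23: acc |= 23<<7 -> acc=3015 shift=14 [end]
Varint 4: bytes[5:7] = C7 17 -> value 3015 (2 byte(s))
  byte[7]=0x9A cont=1 payload=0x1A=26: acc |= 26<<0 -> acc=26 shift=7
  byte[8]=0x0E cont=0 payload=0x0E=14: acc |= 14<<7 -> acc=1818 shift=14 [end]
Varint 5: bytes[7:9] = 9A 0E -> value 1818 (2 byte(s))
  byte[9]=0x57 cont=0 payload=0x57=87: acc |= 87<<0 -> acc=87 shift=7 [end]
Varint 6: bytes[9:10] = 57 -> value 87 (1 byte(s))
  byte[10]=0x90 cont=1 payload=0x10=16: acc |= 16<<0 -> acc=16 shift=7
  byte[11]=0xA0 cont=1 payload=0x20=32: acc |= 32<<7 -> acc=4112 shift=14
  byte[12]=0x27 cont=0 payload=0x27=39: acc |= 39<<14 -> acc=643088 shift=21 [end]
Varint 7: bytes[10:13] = 90 A0 27 -> value 643088 (3 byte(s))

Answer: 9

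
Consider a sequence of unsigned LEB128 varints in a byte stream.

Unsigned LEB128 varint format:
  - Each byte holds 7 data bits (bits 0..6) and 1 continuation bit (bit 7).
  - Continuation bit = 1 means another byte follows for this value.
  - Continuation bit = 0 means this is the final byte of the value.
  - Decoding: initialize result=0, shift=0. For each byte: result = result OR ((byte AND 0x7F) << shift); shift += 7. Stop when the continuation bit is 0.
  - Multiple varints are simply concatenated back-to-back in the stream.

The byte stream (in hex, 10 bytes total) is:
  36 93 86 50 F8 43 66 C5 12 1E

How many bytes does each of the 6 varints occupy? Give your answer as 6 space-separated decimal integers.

Answer: 1 3 2 1 2 1

Derivation:
  byte[0]=0x36 cont=0 payload=0x36=54: acc |= 54<<0 -> acc=54 shift=7 [end]
Varint 1: bytes[0:1] = 36 -> value 54 (1 byte(s))
  byte[1]=0x93 cont=1 payload=0x13=19: acc |= 19<<0 -> acc=19 shift=7
  byte[2]=0x86 cont=1 payload=0x06=6: acc |= 6<<7 -> acc=787 shift=14
  byte[3]=0x50 cont=0 payload=0x50=80: acc |= 80<<14 -> acc=1311507 shift=21 [end]
Varint 2: bytes[1:4] = 93 86 50 -> value 1311507 (3 byte(s))
  byte[4]=0xF8 cont=1 payload=0x78=120: acc |= 120<<0 -> acc=120 shift=7
  byte[5]=0x43 cont=0 payload=0x43=67: acc |= 67<<7 -> acc=8696 shift=14 [end]
Varint 3: bytes[4:6] = F8 43 -> value 8696 (2 byte(s))
  byte[6]=0x66 cont=0 payload=0x66=102: acc |= 102<<0 -> acc=102 shift=7 [end]
Varint 4: bytes[6:7] = 66 -> value 102 (1 byte(s))
  byte[7]=0xC5 cont=1 payload=0x45=69: acc |= 69<<0 -> acc=69 shift=7
  byte[8]=0x12 cont=0 payload=0x12=18: acc |= 18<<7 -> acc=2373 shift=14 [end]
Varint 5: bytes[7:9] = C5 12 -> value 2373 (2 byte(s))
  byte[9]=0x1E cont=0 payload=0x1E=30: acc |= 30<<0 -> acc=30 shift=7 [end]
Varint 6: bytes[9:10] = 1E -> value 30 (1 byte(s))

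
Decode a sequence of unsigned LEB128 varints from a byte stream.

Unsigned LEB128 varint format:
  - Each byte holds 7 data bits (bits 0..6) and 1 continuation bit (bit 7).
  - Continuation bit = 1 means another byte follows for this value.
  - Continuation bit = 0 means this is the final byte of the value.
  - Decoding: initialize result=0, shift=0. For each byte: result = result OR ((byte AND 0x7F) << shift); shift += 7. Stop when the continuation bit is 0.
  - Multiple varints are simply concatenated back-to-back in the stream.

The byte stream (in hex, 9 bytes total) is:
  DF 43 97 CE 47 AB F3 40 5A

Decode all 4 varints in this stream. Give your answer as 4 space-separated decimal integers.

Answer: 8671 1173271 1063339 90

Derivation:
  byte[0]=0xDF cont=1 payload=0x5F=95: acc |= 95<<0 -> acc=95 shift=7
  byte[1]=0x43 cont=0 payload=0x43=67: acc |= 67<<7 -> acc=8671 shift=14 [end]
Varint 1: bytes[0:2] = DF 43 -> value 8671 (2 byte(s))
  byte[2]=0x97 cont=1 payload=0x17=23: acc |= 23<<0 -> acc=23 shift=7
  byte[3]=0xCE cont=1 payload=0x4E=78: acc |= 78<<7 -> acc=10007 shift=14
  byte[4]=0x47 cont=0 payload=0x47=71: acc |= 71<<14 -> acc=1173271 shift=21 [end]
Varint 2: bytes[2:5] = 97 CE 47 -> value 1173271 (3 byte(s))
  byte[5]=0xAB cont=1 payload=0x2B=43: acc |= 43<<0 -> acc=43 shift=7
  byte[6]=0xF3 cont=1 payload=0x73=115: acc |= 115<<7 -> acc=14763 shift=14
  byte[7]=0x40 cont=0 payload=0x40=64: acc |= 64<<14 -> acc=1063339 shift=21 [end]
Varint 3: bytes[5:8] = AB F3 40 -> value 1063339 (3 byte(s))
  byte[8]=0x5A cont=0 payload=0x5A=90: acc |= 90<<0 -> acc=90 shift=7 [end]
Varint 4: bytes[8:9] = 5A -> value 90 (1 byte(s))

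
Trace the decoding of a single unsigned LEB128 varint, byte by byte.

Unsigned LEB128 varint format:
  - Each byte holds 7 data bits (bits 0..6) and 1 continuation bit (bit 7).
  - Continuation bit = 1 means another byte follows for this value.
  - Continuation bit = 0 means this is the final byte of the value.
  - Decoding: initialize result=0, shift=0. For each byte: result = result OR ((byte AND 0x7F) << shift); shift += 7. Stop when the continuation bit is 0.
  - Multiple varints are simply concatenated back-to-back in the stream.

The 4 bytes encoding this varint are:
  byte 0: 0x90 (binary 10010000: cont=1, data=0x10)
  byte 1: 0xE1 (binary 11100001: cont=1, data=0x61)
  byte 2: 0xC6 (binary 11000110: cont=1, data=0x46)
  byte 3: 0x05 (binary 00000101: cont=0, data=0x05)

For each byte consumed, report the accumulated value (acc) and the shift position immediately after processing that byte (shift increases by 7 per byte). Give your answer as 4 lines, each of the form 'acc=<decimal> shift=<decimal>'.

Answer: acc=16 shift=7
acc=12432 shift=14
acc=1159312 shift=21
acc=11645072 shift=28

Derivation:
byte 0=0x90: payload=0x10=16, contrib = 16<<0 = 16; acc -> 16, shift -> 7
byte 1=0xE1: payload=0x61=97, contrib = 97<<7 = 12416; acc -> 12432, shift -> 14
byte 2=0xC6: payload=0x46=70, contrib = 70<<14 = 1146880; acc -> 1159312, shift -> 21
byte 3=0x05: payload=0x05=5, contrib = 5<<21 = 10485760; acc -> 11645072, shift -> 28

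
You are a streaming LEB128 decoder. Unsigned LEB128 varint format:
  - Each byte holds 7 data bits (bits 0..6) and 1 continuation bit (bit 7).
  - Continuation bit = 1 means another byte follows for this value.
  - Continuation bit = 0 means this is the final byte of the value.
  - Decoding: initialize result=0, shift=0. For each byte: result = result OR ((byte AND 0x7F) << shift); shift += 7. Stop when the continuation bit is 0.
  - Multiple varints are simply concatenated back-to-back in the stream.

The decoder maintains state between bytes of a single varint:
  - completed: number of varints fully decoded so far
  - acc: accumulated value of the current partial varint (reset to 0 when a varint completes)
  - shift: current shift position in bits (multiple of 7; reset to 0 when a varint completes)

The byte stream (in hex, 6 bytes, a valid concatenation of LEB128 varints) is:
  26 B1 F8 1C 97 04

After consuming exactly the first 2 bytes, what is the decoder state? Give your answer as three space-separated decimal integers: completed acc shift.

Answer: 1 49 7

Derivation:
byte[0]=0x26 cont=0 payload=0x26: varint #1 complete (value=38); reset -> completed=1 acc=0 shift=0
byte[1]=0xB1 cont=1 payload=0x31: acc |= 49<<0 -> completed=1 acc=49 shift=7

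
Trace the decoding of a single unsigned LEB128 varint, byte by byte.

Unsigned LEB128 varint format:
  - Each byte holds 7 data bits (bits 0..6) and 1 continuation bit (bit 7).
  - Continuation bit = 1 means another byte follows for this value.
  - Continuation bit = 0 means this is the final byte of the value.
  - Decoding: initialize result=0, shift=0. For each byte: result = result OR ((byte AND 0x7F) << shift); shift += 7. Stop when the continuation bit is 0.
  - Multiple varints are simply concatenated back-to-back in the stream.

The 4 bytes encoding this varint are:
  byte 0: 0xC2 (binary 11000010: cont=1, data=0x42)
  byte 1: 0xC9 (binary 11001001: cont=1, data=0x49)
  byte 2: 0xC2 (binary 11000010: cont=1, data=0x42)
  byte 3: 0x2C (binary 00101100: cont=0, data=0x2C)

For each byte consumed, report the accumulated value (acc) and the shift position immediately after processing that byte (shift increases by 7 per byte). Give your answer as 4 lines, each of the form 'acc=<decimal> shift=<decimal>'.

Answer: acc=66 shift=7
acc=9410 shift=14
acc=1090754 shift=21
acc=93365442 shift=28

Derivation:
byte 0=0xC2: payload=0x42=66, contrib = 66<<0 = 66; acc -> 66, shift -> 7
byte 1=0xC9: payload=0x49=73, contrib = 73<<7 = 9344; acc -> 9410, shift -> 14
byte 2=0xC2: payload=0x42=66, contrib = 66<<14 = 1081344; acc -> 1090754, shift -> 21
byte 3=0x2C: payload=0x2C=44, contrib = 44<<21 = 92274688; acc -> 93365442, shift -> 28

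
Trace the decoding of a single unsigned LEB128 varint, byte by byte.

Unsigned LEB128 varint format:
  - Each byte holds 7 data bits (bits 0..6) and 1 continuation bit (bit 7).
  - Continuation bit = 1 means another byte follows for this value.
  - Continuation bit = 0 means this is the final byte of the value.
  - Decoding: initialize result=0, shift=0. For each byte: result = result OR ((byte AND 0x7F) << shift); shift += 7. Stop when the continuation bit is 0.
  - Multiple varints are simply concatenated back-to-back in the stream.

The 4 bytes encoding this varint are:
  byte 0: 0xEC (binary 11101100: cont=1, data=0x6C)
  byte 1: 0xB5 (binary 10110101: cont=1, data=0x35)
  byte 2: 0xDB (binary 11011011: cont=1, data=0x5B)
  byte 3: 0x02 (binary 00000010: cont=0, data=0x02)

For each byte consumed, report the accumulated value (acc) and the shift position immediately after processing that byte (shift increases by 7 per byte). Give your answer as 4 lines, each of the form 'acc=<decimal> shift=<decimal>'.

Answer: acc=108 shift=7
acc=6892 shift=14
acc=1497836 shift=21
acc=5692140 shift=28

Derivation:
byte 0=0xEC: payload=0x6C=108, contrib = 108<<0 = 108; acc -> 108, shift -> 7
byte 1=0xB5: payload=0x35=53, contrib = 53<<7 = 6784; acc -> 6892, shift -> 14
byte 2=0xDB: payload=0x5B=91, contrib = 91<<14 = 1490944; acc -> 1497836, shift -> 21
byte 3=0x02: payload=0x02=2, contrib = 2<<21 = 4194304; acc -> 5692140, shift -> 28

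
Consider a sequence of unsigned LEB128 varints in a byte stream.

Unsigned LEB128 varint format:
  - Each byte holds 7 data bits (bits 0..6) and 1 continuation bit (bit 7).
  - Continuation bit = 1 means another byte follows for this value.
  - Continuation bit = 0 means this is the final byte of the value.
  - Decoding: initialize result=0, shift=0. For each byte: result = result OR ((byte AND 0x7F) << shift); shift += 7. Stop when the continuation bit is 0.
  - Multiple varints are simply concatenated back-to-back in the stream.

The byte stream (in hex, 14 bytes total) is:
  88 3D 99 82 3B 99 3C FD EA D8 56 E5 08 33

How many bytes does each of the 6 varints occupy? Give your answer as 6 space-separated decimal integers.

  byte[0]=0x88 cont=1 payload=0x08=8: acc |= 8<<0 -> acc=8 shift=7
  byte[1]=0x3D cont=0 payload=0x3D=61: acc |= 61<<7 -> acc=7816 shift=14 [end]
Varint 1: bytes[0:2] = 88 3D -> value 7816 (2 byte(s))
  byte[2]=0x99 cont=1 payload=0x19=25: acc |= 25<<0 -> acc=25 shift=7
  byte[3]=0x82 cont=1 payload=0x02=2: acc |= 2<<7 -> acc=281 shift=14
  byte[4]=0x3B cont=0 payload=0x3B=59: acc |= 59<<14 -> acc=966937 shift=21 [end]
Varint 2: bytes[2:5] = 99 82 3B -> value 966937 (3 byte(s))
  byte[5]=0x99 cont=1 payload=0x19=25: acc |= 25<<0 -> acc=25 shift=7
  byte[6]=0x3C cont=0 payload=0x3C=60: acc |= 60<<7 -> acc=7705 shift=14 [end]
Varint 3: bytes[5:7] = 99 3C -> value 7705 (2 byte(s))
  byte[7]=0xFD cont=1 payload=0x7D=125: acc |= 125<<0 -> acc=125 shift=7
  byte[8]=0xEA cont=1 payload=0x6A=106: acc |= 106<<7 -> acc=13693 shift=14
  byte[9]=0xD8 cont=1 payload=0x58=88: acc |= 88<<14 -> acc=1455485 shift=21
  byte[10]=0x56 cont=0 payload=0x56=86: acc |= 86<<21 -> acc=181810557 shift=28 [end]
Varint 4: bytes[7:11] = FD EA D8 56 -> value 181810557 (4 byte(s))
  byte[11]=0xE5 cont=1 payload=0x65=101: acc |= 101<<0 -> acc=101 shift=7
  byte[12]=0x08 cont=0 payload=0x08=8: acc |= 8<<7 -> acc=1125 shift=14 [end]
Varint 5: bytes[11:13] = E5 08 -> value 1125 (2 byte(s))
  byte[13]=0x33 cont=0 payload=0x33=51: acc |= 51<<0 -> acc=51 shift=7 [end]
Varint 6: bytes[13:14] = 33 -> value 51 (1 byte(s))

Answer: 2 3 2 4 2 1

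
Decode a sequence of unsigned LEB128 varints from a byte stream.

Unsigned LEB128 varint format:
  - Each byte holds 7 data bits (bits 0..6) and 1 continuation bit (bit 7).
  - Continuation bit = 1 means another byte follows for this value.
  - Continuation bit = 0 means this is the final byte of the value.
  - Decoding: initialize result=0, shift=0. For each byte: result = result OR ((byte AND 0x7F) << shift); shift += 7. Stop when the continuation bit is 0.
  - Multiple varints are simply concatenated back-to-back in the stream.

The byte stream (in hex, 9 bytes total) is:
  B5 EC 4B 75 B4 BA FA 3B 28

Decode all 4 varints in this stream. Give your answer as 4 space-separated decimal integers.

  byte[0]=0xB5 cont=1 payload=0x35=53: acc |= 53<<0 -> acc=53 shift=7
  byte[1]=0xEC cont=1 payload=0x6C=108: acc |= 108<<7 -> acc=13877 shift=14
  byte[2]=0x4B cont=0 payload=0x4B=75: acc |= 75<<14 -> acc=1242677 shift=21 [end]
Varint 1: bytes[0:3] = B5 EC 4B -> value 1242677 (3 byte(s))
  byte[3]=0x75 cont=0 payload=0x75=117: acc |= 117<<0 -> acc=117 shift=7 [end]
Varint 2: bytes[3:4] = 75 -> value 117 (1 byte(s))
  byte[4]=0xB4 cont=1 payload=0x34=52: acc |= 52<<0 -> acc=52 shift=7
  byte[5]=0xBA cont=1 payload=0x3A=58: acc |= 58<<7 -> acc=7476 shift=14
  byte[6]=0xFA cont=1 payload=0x7A=122: acc |= 122<<14 -> acc=2006324 shift=21
  byte[7]=0x3B cont=0 payload=0x3B=59: acc |= 59<<21 -> acc=125738292 shift=28 [end]
Varint 3: bytes[4:8] = B4 BA FA 3B -> value 125738292 (4 byte(s))
  byte[8]=0x28 cont=0 payload=0x28=40: acc |= 40<<0 -> acc=40 shift=7 [end]
Varint 4: bytes[8:9] = 28 -> value 40 (1 byte(s))

Answer: 1242677 117 125738292 40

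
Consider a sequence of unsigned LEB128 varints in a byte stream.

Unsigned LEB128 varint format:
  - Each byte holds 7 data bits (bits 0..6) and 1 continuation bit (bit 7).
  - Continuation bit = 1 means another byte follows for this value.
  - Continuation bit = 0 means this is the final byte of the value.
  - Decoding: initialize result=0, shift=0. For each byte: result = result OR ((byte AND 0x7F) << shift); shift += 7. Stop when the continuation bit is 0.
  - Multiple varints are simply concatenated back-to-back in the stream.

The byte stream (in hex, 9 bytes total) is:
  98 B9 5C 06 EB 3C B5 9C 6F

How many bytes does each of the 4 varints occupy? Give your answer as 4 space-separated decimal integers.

Answer: 3 1 2 3

Derivation:
  byte[0]=0x98 cont=1 payload=0x18=24: acc |= 24<<0 -> acc=24 shift=7
  byte[1]=0xB9 cont=1 payload=0x39=57: acc |= 57<<7 -> acc=7320 shift=14
  byte[2]=0x5C cont=0 payload=0x5C=92: acc |= 92<<14 -> acc=1514648 shift=21 [end]
Varint 1: bytes[0:3] = 98 B9 5C -> value 1514648 (3 byte(s))
  byte[3]=0x06 cont=0 payload=0x06=6: acc |= 6<<0 -> acc=6 shift=7 [end]
Varint 2: bytes[3:4] = 06 -> value 6 (1 byte(s))
  byte[4]=0xEB cont=1 payload=0x6B=107: acc |= 107<<0 -> acc=107 shift=7
  byte[5]=0x3C cont=0 payload=0x3C=60: acc |= 60<<7 -> acc=7787 shift=14 [end]
Varint 3: bytes[4:6] = EB 3C -> value 7787 (2 byte(s))
  byte[6]=0xB5 cont=1 payload=0x35=53: acc |= 53<<0 -> acc=53 shift=7
  byte[7]=0x9C cont=1 payload=0x1C=28: acc |= 28<<7 -> acc=3637 shift=14
  byte[8]=0x6F cont=0 payload=0x6F=111: acc |= 111<<14 -> acc=1822261 shift=21 [end]
Varint 4: bytes[6:9] = B5 9C 6F -> value 1822261 (3 byte(s))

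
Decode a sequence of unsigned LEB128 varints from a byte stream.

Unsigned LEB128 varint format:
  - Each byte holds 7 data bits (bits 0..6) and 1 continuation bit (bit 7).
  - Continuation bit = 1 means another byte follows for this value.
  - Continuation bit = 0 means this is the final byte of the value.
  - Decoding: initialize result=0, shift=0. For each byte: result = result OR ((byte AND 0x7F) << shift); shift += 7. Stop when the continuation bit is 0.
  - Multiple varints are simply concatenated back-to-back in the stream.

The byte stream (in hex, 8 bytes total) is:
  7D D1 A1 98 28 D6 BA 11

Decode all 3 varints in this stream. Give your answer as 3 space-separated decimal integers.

  byte[0]=0x7D cont=0 payload=0x7D=125: acc |= 125<<0 -> acc=125 shift=7 [end]
Varint 1: bytes[0:1] = 7D -> value 125 (1 byte(s))
  byte[1]=0xD1 cont=1 payload=0x51=81: acc |= 81<<0 -> acc=81 shift=7
  byte[2]=0xA1 cont=1 payload=0x21=33: acc |= 33<<7 -> acc=4305 shift=14
  byte[3]=0x98 cont=1 payload=0x18=24: acc |= 24<<14 -> acc=397521 shift=21
  byte[4]=0x28 cont=0 payload=0x28=40: acc |= 40<<21 -> acc=84283601 shift=28 [end]
Varint 2: bytes[1:5] = D1 A1 98 28 -> value 84283601 (4 byte(s))
  byte[5]=0xD6 cont=1 payload=0x56=86: acc |= 86<<0 -> acc=86 shift=7
  byte[6]=0xBA cont=1 payload=0x3A=58: acc |= 58<<7 -> acc=7510 shift=14
  byte[7]=0x11 cont=0 payload=0x11=17: acc |= 17<<14 -> acc=286038 shift=21 [end]
Varint 3: bytes[5:8] = D6 BA 11 -> value 286038 (3 byte(s))

Answer: 125 84283601 286038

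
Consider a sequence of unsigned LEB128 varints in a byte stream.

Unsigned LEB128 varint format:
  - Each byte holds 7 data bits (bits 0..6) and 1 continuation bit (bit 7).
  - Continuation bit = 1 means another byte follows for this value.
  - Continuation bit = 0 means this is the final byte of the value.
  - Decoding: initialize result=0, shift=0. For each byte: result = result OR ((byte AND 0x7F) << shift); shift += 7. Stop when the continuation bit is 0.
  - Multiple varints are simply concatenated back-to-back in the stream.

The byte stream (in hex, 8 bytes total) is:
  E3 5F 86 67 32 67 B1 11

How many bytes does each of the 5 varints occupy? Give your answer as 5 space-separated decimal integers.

Answer: 2 2 1 1 2

Derivation:
  byte[0]=0xE3 cont=1 payload=0x63=99: acc |= 99<<0 -> acc=99 shift=7
  byte[1]=0x5F cont=0 payload=0x5F=95: acc |= 95<<7 -> acc=12259 shift=14 [end]
Varint 1: bytes[0:2] = E3 5F -> value 12259 (2 byte(s))
  byte[2]=0x86 cont=1 payload=0x06=6: acc |= 6<<0 -> acc=6 shift=7
  byte[3]=0x67 cont=0 payload=0x67=103: acc |= 103<<7 -> acc=13190 shift=14 [end]
Varint 2: bytes[2:4] = 86 67 -> value 13190 (2 byte(s))
  byte[4]=0x32 cont=0 payload=0x32=50: acc |= 50<<0 -> acc=50 shift=7 [end]
Varint 3: bytes[4:5] = 32 -> value 50 (1 byte(s))
  byte[5]=0x67 cont=0 payload=0x67=103: acc |= 103<<0 -> acc=103 shift=7 [end]
Varint 4: bytes[5:6] = 67 -> value 103 (1 byte(s))
  byte[6]=0xB1 cont=1 payload=0x31=49: acc |= 49<<0 -> acc=49 shift=7
  byte[7]=0x11 cont=0 payload=0x11=17: acc |= 17<<7 -> acc=2225 shift=14 [end]
Varint 5: bytes[6:8] = B1 11 -> value 2225 (2 byte(s))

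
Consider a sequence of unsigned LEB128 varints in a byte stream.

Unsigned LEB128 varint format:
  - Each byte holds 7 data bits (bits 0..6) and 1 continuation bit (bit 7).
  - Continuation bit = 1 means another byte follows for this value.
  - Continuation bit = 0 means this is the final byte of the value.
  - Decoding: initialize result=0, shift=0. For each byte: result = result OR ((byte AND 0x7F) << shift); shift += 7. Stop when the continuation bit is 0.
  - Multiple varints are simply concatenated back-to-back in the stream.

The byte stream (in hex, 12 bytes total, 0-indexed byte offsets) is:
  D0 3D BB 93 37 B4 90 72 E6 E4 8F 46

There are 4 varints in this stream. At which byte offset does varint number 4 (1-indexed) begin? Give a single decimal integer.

Answer: 8

Derivation:
  byte[0]=0xD0 cont=1 payload=0x50=80: acc |= 80<<0 -> acc=80 shift=7
  byte[1]=0x3D cont=0 payload=0x3D=61: acc |= 61<<7 -> acc=7888 shift=14 [end]
Varint 1: bytes[0:2] = D0 3D -> value 7888 (2 byte(s))
  byte[2]=0xBB cont=1 payload=0x3B=59: acc |= 59<<0 -> acc=59 shift=7
  byte[3]=0x93 cont=1 payload=0x13=19: acc |= 19<<7 -> acc=2491 shift=14
  byte[4]=0x37 cont=0 payload=0x37=55: acc |= 55<<14 -> acc=903611 shift=21 [end]
Varint 2: bytes[2:5] = BB 93 37 -> value 903611 (3 byte(s))
  byte[5]=0xB4 cont=1 payload=0x34=52: acc |= 52<<0 -> acc=52 shift=7
  byte[6]=0x90 cont=1 payload=0x10=16: acc |= 16<<7 -> acc=2100 shift=14
  byte[7]=0x72 cont=0 payload=0x72=114: acc |= 114<<14 -> acc=1869876 shift=21 [end]
Varint 3: bytes[5:8] = B4 90 72 -> value 1869876 (3 byte(s))
  byte[8]=0xE6 cont=1 payload=0x66=102: acc |= 102<<0 -> acc=102 shift=7
  byte[9]=0xE4 cont=1 payload=0x64=100: acc |= 100<<7 -> acc=12902 shift=14
  byte[10]=0x8F cont=1 payload=0x0F=15: acc |= 15<<14 -> acc=258662 shift=21
  byte[11]=0x46 cont=0 payload=0x46=70: acc |= 70<<21 -> acc=147059302 shift=28 [end]
Varint 4: bytes[8:12] = E6 E4 8F 46 -> value 147059302 (4 byte(s))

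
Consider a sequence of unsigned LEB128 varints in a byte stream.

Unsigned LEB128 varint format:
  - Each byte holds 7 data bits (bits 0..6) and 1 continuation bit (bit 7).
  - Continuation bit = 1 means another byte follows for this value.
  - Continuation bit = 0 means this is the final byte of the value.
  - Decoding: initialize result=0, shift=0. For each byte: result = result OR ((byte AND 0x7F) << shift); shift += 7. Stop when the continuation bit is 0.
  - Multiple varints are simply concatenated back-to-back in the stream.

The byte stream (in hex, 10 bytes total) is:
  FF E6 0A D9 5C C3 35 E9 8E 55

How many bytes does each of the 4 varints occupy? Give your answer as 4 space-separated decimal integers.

Answer: 3 2 2 3

Derivation:
  byte[0]=0xFF cont=1 payload=0x7F=127: acc |= 127<<0 -> acc=127 shift=7
  byte[1]=0xE6 cont=1 payload=0x66=102: acc |= 102<<7 -> acc=13183 shift=14
  byte[2]=0x0A cont=0 payload=0x0A=10: acc |= 10<<14 -> acc=177023 shift=21 [end]
Varint 1: bytes[0:3] = FF E6 0A -> value 177023 (3 byte(s))
  byte[3]=0xD9 cont=1 payload=0x59=89: acc |= 89<<0 -> acc=89 shift=7
  byte[4]=0x5C cont=0 payload=0x5C=92: acc |= 92<<7 -> acc=11865 shift=14 [end]
Varint 2: bytes[3:5] = D9 5C -> value 11865 (2 byte(s))
  byte[5]=0xC3 cont=1 payload=0x43=67: acc |= 67<<0 -> acc=67 shift=7
  byte[6]=0x35 cont=0 payload=0x35=53: acc |= 53<<7 -> acc=6851 shift=14 [end]
Varint 3: bytes[5:7] = C3 35 -> value 6851 (2 byte(s))
  byte[7]=0xE9 cont=1 payload=0x69=105: acc |= 105<<0 -> acc=105 shift=7
  byte[8]=0x8E cont=1 payload=0x0E=14: acc |= 14<<7 -> acc=1897 shift=14
  byte[9]=0x55 cont=0 payload=0x55=85: acc |= 85<<14 -> acc=1394537 shift=21 [end]
Varint 4: bytes[7:10] = E9 8E 55 -> value 1394537 (3 byte(s))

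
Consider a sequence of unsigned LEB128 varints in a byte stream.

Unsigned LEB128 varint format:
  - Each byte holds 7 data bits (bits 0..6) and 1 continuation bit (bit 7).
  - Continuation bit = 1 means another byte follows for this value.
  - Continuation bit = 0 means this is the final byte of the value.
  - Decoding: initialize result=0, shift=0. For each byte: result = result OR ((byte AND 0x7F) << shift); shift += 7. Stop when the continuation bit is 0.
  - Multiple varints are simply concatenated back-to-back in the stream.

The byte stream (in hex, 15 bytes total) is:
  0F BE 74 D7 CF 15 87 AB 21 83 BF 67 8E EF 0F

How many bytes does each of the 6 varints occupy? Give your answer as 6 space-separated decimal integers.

  byte[0]=0x0F cont=0 payload=0x0F=15: acc |= 15<<0 -> acc=15 shift=7 [end]
Varint 1: bytes[0:1] = 0F -> value 15 (1 byte(s))
  byte[1]=0xBE cont=1 payload=0x3E=62: acc |= 62<<0 -> acc=62 shift=7
  byte[2]=0x74 cont=0 payload=0x74=116: acc |= 116<<7 -> acc=14910 shift=14 [end]
Varint 2: bytes[1:3] = BE 74 -> value 14910 (2 byte(s))
  byte[3]=0xD7 cont=1 payload=0x57=87: acc |= 87<<0 -> acc=87 shift=7
  byte[4]=0xCF cont=1 payload=0x4F=79: acc |= 79<<7 -> acc=10199 shift=14
  byte[5]=0x15 cont=0 payload=0x15=21: acc |= 21<<14 -> acc=354263 shift=21 [end]
Varint 3: bytes[3:6] = D7 CF 15 -> value 354263 (3 byte(s))
  byte[6]=0x87 cont=1 payload=0x07=7: acc |= 7<<0 -> acc=7 shift=7
  byte[7]=0xAB cont=1 payload=0x2B=43: acc |= 43<<7 -> acc=5511 shift=14
  byte[8]=0x21 cont=0 payload=0x21=33: acc |= 33<<14 -> acc=546183 shift=21 [end]
Varint 4: bytes[6:9] = 87 AB 21 -> value 546183 (3 byte(s))
  byte[9]=0x83 cont=1 payload=0x03=3: acc |= 3<<0 -> acc=3 shift=7
  byte[10]=0xBF cont=1 payload=0x3F=63: acc |= 63<<7 -> acc=8067 shift=14
  byte[11]=0x67 cont=0 payload=0x67=103: acc |= 103<<14 -> acc=1695619 shift=21 [end]
Varint 5: bytes[9:12] = 83 BF 67 -> value 1695619 (3 byte(s))
  byte[12]=0x8E cont=1 payload=0x0E=14: acc |= 14<<0 -> acc=14 shift=7
  byte[13]=0xEF cont=1 payload=0x6F=111: acc |= 111<<7 -> acc=14222 shift=14
  byte[14]=0x0F cont=0 payload=0x0F=15: acc |= 15<<14 -> acc=259982 shift=21 [end]
Varint 6: bytes[12:15] = 8E EF 0F -> value 259982 (3 byte(s))

Answer: 1 2 3 3 3 3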